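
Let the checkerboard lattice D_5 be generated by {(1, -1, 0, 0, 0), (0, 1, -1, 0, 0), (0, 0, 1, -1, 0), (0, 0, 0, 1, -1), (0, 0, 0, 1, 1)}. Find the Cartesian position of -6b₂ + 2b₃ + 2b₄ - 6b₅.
(0, -6, 8, -6, -8)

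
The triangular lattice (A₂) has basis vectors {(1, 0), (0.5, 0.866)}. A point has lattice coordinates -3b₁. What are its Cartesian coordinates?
(-3, 0)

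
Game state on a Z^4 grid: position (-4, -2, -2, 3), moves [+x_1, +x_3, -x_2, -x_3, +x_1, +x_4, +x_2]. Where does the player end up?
(-2, -2, -2, 4)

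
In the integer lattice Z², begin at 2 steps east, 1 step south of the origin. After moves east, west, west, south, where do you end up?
(1, -2)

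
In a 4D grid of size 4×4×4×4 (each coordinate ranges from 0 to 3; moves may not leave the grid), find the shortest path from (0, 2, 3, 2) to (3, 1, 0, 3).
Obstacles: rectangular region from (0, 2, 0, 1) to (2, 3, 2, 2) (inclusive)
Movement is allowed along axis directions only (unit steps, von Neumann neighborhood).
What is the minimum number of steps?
8
(one shortest path: (0, 2, 3, 2) → (1, 2, 3, 2) → (2, 2, 3, 2) → (3, 2, 3, 2) → (3, 1, 3, 2) → (3, 1, 2, 2) → (3, 1, 1, 2) → (3, 1, 0, 2) → (3, 1, 0, 3))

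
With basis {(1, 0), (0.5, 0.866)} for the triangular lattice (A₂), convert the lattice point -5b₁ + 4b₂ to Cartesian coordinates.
(-3, 3.464)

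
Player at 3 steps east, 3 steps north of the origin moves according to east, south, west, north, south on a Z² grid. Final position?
(3, 2)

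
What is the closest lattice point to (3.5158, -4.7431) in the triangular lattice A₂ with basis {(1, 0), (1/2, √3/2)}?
(3.5, -4.33)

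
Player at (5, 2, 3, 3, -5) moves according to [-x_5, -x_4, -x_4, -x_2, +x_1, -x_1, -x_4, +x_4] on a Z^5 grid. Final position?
(5, 1, 3, 1, -6)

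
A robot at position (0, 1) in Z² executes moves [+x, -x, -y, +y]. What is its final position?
(0, 1)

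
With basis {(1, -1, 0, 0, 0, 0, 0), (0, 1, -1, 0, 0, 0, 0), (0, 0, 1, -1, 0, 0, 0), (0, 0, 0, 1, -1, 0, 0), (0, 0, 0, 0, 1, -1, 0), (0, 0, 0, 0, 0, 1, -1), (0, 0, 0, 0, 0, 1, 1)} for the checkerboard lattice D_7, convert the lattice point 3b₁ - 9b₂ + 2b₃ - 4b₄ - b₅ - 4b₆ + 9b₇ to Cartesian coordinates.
(3, -12, 11, -6, 3, 6, 13)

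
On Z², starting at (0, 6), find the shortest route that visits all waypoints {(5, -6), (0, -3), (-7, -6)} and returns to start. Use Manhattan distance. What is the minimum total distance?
48
(one optimal route: (0, 6) → (5, -6) → (-7, -6) → (0, -3) → (0, 6))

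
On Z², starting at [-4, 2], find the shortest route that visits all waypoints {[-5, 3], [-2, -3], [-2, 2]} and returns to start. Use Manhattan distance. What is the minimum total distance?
18
(one optimal route: (-4, 2) → (-5, 3) → (-2, -3) → (-2, 2) → (-4, 2))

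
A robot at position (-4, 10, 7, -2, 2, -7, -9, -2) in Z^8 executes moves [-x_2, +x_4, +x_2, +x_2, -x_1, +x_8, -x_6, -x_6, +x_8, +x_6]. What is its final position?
(-5, 11, 7, -1, 2, -8, -9, 0)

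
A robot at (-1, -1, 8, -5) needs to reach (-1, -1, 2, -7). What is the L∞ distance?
6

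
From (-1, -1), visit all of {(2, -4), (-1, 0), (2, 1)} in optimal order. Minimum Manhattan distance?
10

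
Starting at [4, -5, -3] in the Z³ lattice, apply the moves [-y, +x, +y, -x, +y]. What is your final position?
(4, -4, -3)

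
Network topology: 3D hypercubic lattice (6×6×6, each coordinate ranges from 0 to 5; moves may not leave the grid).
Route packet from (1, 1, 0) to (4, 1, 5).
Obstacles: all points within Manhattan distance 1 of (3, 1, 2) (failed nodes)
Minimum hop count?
8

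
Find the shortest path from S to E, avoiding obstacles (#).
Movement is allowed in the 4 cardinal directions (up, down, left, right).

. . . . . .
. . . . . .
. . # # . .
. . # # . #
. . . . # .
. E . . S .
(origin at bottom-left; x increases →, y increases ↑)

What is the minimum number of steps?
3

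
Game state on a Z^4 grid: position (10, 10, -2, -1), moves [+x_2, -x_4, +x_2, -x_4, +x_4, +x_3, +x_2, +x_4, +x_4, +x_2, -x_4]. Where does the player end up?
(10, 14, -1, -1)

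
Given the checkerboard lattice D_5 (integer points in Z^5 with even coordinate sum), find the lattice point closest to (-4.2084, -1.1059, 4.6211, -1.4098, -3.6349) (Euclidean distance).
(-4, -1, 5, -2, -4)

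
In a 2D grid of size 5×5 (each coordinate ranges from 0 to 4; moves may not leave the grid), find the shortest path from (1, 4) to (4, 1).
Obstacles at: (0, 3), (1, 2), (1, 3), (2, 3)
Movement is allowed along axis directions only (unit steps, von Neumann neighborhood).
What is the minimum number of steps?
6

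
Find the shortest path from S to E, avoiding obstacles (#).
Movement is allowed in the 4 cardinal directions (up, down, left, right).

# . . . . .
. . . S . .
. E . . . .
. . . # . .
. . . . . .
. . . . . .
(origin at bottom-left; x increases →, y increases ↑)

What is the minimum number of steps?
3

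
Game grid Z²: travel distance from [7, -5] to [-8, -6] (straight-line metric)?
15.0333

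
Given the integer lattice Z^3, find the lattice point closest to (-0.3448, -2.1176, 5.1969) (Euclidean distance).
(0, -2, 5)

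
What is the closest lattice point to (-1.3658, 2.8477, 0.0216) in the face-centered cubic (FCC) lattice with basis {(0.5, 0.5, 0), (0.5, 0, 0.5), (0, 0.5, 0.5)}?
(-1.5, 2.5, 0)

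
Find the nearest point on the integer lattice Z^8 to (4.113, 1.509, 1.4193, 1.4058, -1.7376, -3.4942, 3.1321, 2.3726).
(4, 2, 1, 1, -2, -3, 3, 2)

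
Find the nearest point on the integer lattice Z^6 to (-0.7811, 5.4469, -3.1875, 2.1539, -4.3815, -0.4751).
(-1, 5, -3, 2, -4, 0)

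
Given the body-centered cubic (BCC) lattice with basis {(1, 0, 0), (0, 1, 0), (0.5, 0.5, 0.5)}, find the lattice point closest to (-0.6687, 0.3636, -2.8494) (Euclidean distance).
(-0.5, 0.5, -2.5)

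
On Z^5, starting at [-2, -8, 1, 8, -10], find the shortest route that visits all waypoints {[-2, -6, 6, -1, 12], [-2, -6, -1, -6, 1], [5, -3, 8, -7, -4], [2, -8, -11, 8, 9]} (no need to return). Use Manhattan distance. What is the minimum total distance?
118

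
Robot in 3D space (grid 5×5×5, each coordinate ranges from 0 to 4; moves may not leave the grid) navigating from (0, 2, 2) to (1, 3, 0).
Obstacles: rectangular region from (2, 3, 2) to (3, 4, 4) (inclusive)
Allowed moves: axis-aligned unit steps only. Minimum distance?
4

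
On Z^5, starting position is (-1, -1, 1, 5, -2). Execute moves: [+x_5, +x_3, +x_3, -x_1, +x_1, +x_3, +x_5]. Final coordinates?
(-1, -1, 4, 5, 0)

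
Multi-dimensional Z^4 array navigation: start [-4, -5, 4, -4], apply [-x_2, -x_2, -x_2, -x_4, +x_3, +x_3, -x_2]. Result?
(-4, -9, 6, -5)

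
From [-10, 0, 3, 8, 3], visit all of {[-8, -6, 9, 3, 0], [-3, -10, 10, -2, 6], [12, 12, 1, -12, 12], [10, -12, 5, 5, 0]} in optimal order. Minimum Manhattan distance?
135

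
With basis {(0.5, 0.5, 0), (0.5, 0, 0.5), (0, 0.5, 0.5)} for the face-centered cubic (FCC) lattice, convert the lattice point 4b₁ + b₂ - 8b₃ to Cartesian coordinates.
(2.5, -2, -3.5)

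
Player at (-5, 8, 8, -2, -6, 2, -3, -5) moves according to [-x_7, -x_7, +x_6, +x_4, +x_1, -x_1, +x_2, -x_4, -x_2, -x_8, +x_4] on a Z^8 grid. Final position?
(-5, 8, 8, -1, -6, 3, -5, -6)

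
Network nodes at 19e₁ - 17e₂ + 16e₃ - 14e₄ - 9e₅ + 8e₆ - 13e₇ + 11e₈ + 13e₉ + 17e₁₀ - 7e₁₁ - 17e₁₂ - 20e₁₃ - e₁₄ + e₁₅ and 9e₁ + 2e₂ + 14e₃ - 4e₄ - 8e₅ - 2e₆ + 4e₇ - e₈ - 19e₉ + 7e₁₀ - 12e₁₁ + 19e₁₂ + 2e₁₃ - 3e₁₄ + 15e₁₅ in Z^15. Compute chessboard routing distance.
36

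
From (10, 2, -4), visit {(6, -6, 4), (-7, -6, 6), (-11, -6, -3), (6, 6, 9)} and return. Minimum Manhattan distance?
96
(one optimal route: (10, 2, -4) → (-11, -6, -3) → (-7, -6, 6) → (6, -6, 4) → (6, 6, 9) → (10, 2, -4))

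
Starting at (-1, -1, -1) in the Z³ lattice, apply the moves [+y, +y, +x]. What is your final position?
(0, 1, -1)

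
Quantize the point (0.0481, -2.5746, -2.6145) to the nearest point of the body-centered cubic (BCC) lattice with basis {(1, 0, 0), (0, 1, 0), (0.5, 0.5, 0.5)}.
(0.5, -2.5, -2.5)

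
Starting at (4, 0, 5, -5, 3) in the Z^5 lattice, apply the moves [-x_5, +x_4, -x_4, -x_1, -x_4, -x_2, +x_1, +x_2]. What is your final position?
(4, 0, 5, -6, 2)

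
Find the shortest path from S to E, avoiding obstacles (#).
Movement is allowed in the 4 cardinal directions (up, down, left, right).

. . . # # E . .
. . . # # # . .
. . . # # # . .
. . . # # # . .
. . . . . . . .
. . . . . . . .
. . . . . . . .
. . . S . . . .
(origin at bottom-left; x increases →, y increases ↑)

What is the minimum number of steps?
11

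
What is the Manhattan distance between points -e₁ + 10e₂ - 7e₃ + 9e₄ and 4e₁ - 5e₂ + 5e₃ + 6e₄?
35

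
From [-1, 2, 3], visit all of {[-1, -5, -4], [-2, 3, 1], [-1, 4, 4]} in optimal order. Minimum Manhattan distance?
22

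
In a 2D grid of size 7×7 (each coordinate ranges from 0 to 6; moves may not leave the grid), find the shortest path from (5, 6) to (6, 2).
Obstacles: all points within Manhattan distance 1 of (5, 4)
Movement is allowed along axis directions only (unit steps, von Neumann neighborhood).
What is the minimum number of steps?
9
(one shortest path: (5, 6) → (4, 6) → (3, 6) → (3, 5) → (3, 4) → (3, 3) → (4, 3) → (4, 2) → (5, 2) → (6, 2))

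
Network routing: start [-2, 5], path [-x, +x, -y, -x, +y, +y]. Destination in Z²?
(-3, 6)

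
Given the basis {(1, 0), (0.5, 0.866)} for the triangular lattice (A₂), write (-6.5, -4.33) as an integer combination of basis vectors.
-4b₁ - 5b₂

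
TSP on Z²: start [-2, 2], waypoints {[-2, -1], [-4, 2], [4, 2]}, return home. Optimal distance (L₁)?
22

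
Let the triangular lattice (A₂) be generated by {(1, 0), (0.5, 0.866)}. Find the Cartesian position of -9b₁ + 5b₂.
(-6.5, 4.33)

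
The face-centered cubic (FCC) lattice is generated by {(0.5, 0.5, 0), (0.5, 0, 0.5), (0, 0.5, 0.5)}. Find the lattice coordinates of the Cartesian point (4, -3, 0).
b₁ + 7b₂ - 7b₃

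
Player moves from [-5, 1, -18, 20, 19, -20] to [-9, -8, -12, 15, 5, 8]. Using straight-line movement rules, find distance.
33.7343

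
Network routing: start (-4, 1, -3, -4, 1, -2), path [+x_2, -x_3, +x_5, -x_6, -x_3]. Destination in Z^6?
(-4, 2, -5, -4, 2, -3)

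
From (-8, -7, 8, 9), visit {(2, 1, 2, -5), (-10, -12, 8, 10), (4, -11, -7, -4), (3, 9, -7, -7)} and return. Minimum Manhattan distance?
134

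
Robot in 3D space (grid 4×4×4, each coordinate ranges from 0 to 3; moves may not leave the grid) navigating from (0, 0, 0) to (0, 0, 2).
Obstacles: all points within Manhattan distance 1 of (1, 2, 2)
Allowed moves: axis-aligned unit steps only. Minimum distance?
2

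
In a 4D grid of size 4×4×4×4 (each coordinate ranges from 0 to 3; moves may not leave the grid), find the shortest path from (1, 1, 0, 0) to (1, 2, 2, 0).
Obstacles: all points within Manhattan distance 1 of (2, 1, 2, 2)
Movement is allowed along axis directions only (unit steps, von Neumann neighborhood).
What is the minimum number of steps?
3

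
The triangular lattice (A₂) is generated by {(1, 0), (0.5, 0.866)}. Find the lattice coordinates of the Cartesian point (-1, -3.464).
b₁ - 4b₂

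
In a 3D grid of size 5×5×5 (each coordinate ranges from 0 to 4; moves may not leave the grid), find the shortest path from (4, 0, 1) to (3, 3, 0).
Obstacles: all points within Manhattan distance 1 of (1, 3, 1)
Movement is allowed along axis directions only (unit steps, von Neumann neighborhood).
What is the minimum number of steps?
5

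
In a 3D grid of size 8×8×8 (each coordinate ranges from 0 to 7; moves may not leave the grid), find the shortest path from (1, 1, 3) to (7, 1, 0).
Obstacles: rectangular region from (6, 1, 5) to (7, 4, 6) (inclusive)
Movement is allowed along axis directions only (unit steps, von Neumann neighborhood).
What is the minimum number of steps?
9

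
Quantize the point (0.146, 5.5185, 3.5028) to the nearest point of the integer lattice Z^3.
(0, 6, 4)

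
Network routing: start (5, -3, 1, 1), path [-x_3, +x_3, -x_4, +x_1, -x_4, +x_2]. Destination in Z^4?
(6, -2, 1, -1)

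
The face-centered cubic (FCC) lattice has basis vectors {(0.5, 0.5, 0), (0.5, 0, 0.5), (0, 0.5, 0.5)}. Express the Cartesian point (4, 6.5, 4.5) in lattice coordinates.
6b₁ + 2b₂ + 7b₃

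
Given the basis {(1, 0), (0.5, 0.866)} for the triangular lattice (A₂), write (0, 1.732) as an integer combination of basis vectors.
-b₁ + 2b₂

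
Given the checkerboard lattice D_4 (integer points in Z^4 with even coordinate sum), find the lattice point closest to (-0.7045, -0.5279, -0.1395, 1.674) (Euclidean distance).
(-1, -1, 0, 2)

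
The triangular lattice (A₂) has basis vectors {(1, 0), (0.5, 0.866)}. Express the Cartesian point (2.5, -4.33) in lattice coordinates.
5b₁ - 5b₂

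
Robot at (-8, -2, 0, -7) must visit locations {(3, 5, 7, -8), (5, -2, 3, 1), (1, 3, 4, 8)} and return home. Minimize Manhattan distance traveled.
90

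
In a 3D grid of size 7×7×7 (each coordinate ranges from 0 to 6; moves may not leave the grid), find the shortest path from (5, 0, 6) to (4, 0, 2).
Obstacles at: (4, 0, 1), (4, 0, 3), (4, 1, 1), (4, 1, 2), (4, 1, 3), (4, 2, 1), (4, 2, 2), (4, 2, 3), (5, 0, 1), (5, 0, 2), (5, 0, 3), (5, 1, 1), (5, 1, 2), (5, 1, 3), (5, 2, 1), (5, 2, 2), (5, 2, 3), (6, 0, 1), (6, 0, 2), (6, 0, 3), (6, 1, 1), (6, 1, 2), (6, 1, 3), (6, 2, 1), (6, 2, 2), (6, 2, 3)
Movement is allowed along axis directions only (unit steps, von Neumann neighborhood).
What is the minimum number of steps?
7
(one shortest path: (5, 0, 6) → (4, 0, 6) → (3, 0, 6) → (3, 0, 5) → (3, 0, 4) → (3, 0, 3) → (3, 0, 2) → (4, 0, 2))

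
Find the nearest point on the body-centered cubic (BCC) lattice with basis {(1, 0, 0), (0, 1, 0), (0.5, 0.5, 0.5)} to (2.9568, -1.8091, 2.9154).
(3, -2, 3)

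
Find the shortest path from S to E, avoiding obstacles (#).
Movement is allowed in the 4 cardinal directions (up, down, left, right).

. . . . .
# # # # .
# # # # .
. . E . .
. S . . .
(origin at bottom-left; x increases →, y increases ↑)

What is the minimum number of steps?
2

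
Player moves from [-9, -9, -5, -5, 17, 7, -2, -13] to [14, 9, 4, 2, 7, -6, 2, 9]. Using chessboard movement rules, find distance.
23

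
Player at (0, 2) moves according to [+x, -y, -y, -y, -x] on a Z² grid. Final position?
(0, -1)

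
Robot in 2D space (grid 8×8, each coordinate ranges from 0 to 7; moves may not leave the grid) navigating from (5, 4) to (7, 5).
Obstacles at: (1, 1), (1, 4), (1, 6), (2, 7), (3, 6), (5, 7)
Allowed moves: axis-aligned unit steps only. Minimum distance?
3
(one shortest path: (5, 4) → (6, 4) → (7, 4) → (7, 5))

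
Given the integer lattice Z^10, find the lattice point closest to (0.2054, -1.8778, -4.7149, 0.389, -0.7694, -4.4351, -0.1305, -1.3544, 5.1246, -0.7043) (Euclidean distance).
(0, -2, -5, 0, -1, -4, 0, -1, 5, -1)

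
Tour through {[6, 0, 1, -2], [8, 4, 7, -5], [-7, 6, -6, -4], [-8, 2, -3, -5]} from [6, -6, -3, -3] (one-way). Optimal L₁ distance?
63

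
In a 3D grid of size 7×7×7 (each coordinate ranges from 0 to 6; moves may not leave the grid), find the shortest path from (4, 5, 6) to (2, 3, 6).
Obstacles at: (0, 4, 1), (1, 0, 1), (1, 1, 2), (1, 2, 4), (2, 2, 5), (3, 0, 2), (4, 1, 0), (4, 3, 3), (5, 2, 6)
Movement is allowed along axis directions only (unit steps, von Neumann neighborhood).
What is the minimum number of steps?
4
(one shortest path: (4, 5, 6) → (3, 5, 6) → (2, 5, 6) → (2, 4, 6) → (2, 3, 6))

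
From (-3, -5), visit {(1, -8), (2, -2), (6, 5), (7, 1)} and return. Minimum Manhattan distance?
46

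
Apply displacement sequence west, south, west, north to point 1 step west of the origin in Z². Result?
(-3, 0)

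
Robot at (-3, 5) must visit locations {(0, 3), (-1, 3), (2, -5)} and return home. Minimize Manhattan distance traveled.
30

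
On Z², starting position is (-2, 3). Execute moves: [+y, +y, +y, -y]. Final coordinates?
(-2, 5)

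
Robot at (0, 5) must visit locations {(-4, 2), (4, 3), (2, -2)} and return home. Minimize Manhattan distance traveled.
30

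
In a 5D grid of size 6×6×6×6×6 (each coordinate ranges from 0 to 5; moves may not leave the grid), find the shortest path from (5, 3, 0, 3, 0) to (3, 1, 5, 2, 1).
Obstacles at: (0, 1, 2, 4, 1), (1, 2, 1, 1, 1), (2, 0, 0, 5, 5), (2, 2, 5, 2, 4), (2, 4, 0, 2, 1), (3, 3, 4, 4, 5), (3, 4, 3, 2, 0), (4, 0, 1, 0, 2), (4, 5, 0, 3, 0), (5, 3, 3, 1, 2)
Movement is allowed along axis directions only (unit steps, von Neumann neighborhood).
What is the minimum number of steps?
11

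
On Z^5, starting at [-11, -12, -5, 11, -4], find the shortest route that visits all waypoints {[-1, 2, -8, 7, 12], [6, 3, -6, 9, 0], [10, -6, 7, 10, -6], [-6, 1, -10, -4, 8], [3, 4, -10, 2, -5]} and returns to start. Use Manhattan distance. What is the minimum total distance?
196
(one optimal route: (-11, -12, -5, 11, -4) → (-1, 2, -8, 7, 12) → (-6, 1, -10, -4, 8) → (3, 4, -10, 2, -5) → (6, 3, -6, 9, 0) → (10, -6, 7, 10, -6) → (-11, -12, -5, 11, -4))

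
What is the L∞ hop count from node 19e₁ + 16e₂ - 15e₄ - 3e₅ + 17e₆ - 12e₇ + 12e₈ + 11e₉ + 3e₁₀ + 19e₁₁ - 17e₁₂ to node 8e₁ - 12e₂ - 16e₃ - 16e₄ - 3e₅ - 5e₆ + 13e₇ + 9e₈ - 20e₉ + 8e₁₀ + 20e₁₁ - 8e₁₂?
31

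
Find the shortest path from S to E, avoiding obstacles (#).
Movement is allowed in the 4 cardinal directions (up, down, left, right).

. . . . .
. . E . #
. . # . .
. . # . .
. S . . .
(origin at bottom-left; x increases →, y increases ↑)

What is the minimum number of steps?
4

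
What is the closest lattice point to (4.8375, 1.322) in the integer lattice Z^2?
(5, 1)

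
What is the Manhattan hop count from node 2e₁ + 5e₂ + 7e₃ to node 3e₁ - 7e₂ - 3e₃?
23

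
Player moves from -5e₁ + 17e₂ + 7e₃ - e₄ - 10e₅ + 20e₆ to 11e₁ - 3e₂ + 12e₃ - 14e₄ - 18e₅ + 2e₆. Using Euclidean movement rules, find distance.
35.1852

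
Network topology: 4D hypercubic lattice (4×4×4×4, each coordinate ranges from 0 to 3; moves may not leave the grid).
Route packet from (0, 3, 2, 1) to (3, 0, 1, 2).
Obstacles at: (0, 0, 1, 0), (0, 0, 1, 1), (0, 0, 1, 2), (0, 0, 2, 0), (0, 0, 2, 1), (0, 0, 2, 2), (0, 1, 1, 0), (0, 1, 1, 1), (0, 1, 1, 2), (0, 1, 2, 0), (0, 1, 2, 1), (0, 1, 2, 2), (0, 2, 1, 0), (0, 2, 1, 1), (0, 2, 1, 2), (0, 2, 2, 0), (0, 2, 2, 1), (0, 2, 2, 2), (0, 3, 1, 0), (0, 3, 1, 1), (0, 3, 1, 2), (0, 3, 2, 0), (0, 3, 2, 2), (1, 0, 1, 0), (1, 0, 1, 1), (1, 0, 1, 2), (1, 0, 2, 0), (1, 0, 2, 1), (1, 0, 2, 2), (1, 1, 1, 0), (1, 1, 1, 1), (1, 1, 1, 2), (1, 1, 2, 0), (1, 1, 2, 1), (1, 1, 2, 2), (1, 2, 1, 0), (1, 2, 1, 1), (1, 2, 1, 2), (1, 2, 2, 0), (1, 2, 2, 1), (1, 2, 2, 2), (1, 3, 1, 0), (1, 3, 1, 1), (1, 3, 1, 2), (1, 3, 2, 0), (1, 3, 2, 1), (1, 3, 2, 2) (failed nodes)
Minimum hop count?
10
(one shortest path: (0, 3, 2, 1) → (0, 3, 3, 1) → (1, 3, 3, 1) → (2, 3, 3, 1) → (3, 3, 3, 1) → (3, 2, 3, 1) → (3, 1, 3, 1) → (3, 0, 3, 1) → (3, 0, 2, 1) → (3, 0, 1, 1) → (3, 0, 1, 2))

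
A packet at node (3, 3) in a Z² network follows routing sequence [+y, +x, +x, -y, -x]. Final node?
(4, 3)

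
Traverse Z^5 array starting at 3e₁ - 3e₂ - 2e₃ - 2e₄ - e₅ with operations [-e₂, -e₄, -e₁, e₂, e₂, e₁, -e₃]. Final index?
(3, -2, -3, -3, -1)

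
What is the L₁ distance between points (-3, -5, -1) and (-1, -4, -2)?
4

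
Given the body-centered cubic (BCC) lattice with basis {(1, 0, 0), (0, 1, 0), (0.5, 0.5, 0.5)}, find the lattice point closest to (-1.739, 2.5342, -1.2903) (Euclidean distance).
(-1.5, 2.5, -1.5)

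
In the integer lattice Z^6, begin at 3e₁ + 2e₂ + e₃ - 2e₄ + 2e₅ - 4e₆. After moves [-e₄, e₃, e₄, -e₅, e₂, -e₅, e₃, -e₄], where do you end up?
(3, 3, 3, -3, 0, -4)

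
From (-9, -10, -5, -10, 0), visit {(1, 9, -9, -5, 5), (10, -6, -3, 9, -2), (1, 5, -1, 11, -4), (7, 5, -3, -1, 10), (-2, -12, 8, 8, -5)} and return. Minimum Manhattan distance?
206
(one optimal route: (-9, -10, -5, -10, 0) → (1, 9, -9, -5, 5) → (7, 5, -3, -1, 10) → (1, 5, -1, 11, -4) → (10, -6, -3, 9, -2) → (-2, -12, 8, 8, -5) → (-9, -10, -5, -10, 0))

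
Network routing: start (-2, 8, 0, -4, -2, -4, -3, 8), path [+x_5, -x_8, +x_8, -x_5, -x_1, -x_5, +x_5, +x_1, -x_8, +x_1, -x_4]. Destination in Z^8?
(-1, 8, 0, -5, -2, -4, -3, 7)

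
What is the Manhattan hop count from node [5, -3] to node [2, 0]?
6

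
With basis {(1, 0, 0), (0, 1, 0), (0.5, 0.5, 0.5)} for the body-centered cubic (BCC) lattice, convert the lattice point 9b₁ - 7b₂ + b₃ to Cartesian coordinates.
(9.5, -6.5, 0.5)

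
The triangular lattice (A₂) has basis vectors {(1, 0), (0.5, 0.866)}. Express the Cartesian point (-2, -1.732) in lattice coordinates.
-b₁ - 2b₂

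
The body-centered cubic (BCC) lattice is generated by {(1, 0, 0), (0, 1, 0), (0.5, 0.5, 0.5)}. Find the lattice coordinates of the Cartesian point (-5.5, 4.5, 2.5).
-8b₁ + 2b₂ + 5b₃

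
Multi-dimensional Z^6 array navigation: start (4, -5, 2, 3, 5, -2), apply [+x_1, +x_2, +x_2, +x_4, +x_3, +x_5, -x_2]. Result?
(5, -4, 3, 4, 6, -2)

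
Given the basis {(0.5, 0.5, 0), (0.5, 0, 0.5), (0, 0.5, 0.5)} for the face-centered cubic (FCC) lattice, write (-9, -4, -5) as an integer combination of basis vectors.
-8b₁ - 10b₂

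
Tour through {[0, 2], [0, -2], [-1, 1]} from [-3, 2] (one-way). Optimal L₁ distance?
9
(one optimal route: (-3, 2) → (0, 2) → (-1, 1) → (0, -2))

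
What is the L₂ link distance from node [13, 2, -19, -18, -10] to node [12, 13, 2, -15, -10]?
23.9165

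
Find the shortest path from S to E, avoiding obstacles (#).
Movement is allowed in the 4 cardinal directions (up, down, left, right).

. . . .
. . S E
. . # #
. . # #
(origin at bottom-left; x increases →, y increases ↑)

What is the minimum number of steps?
1
(one shortest path: (2, 2) → (3, 2))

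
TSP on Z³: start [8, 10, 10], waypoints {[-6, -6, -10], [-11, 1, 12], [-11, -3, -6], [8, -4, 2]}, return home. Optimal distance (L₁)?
114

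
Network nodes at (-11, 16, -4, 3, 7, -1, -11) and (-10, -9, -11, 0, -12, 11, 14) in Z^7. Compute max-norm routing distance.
25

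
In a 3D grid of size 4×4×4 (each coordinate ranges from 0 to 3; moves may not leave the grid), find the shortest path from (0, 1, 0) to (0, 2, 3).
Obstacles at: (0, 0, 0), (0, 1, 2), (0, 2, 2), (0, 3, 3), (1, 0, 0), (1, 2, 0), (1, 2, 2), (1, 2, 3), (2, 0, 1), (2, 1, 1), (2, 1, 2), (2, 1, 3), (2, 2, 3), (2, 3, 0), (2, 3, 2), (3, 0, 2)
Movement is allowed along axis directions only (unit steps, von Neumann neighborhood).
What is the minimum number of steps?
6
(one shortest path: (0, 1, 0) → (1, 1, 0) → (1, 1, 1) → (1, 1, 2) → (1, 1, 3) → (0, 1, 3) → (0, 2, 3))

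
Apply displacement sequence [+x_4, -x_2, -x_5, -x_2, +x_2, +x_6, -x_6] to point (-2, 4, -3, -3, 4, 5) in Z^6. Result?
(-2, 3, -3, -2, 3, 5)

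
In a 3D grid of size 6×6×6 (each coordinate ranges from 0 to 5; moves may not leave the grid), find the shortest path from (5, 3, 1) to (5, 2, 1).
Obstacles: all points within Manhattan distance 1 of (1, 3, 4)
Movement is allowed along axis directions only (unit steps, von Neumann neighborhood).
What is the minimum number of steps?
1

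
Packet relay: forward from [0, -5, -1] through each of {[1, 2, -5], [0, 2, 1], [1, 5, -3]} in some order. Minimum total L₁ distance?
21
(one optimal route: (0, -5, -1) → (0, 2, 1) → (1, 2, -5) → (1, 5, -3))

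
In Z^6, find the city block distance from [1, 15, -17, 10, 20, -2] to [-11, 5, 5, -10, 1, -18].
99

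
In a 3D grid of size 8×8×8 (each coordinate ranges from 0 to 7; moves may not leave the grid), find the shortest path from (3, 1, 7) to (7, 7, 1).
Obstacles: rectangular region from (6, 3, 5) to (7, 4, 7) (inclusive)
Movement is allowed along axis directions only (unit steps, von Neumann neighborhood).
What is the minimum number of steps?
16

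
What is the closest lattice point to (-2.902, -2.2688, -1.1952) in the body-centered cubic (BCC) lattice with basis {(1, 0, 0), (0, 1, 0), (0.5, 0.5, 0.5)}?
(-3, -2, -1)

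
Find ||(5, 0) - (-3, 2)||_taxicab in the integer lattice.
10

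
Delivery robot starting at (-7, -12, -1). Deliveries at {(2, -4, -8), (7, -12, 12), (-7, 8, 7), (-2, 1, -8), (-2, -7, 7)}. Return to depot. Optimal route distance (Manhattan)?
126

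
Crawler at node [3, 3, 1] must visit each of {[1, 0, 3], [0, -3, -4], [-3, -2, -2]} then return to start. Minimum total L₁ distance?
38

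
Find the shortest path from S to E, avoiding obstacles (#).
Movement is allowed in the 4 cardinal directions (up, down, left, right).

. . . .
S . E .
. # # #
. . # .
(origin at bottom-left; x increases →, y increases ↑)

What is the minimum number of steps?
2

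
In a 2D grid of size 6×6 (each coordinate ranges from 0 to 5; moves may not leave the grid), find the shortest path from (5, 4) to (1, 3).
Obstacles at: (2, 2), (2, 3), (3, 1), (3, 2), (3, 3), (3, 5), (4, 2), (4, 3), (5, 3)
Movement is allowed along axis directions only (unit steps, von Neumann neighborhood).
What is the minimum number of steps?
5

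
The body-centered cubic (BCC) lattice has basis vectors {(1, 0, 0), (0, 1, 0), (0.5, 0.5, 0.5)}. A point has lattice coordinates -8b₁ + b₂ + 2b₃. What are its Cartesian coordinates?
(-7, 2, 1)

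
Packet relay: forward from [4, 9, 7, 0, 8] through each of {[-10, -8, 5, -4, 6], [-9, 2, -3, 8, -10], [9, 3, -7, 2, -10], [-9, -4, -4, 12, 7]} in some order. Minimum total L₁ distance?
127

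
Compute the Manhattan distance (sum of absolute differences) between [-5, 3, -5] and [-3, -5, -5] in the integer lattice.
10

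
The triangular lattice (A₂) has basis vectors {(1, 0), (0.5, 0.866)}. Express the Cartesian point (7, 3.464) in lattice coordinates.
5b₁ + 4b₂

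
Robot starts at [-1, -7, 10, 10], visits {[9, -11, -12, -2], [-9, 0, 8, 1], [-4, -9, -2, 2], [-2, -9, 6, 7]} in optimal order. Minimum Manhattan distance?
88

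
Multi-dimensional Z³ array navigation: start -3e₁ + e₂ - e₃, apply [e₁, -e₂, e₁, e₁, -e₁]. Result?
(-1, 0, -1)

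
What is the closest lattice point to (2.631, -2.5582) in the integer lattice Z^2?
(3, -3)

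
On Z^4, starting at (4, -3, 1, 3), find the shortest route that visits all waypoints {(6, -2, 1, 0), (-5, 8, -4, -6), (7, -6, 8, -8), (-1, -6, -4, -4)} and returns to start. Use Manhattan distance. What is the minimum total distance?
104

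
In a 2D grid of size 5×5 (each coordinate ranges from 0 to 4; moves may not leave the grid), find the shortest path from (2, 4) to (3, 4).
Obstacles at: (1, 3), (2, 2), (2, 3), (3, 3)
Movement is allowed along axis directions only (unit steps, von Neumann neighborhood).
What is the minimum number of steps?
1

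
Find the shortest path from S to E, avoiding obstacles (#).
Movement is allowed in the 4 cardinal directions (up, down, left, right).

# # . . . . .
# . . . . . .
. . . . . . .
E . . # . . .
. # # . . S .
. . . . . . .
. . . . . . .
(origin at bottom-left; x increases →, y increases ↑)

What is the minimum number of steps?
8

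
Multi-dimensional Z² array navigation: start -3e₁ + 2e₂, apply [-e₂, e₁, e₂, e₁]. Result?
(-1, 2)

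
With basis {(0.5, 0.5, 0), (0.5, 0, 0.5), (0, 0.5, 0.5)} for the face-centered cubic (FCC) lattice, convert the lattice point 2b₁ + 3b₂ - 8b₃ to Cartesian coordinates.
(2.5, -3, -2.5)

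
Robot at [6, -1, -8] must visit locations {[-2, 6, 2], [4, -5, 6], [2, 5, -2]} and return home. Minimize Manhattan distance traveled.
66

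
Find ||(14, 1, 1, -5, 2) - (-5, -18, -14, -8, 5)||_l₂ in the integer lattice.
31.0644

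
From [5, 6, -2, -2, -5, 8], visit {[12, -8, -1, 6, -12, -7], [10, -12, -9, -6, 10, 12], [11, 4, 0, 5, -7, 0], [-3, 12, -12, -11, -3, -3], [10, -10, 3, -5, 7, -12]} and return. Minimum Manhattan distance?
258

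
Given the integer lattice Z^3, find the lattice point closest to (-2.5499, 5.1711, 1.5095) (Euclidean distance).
(-3, 5, 2)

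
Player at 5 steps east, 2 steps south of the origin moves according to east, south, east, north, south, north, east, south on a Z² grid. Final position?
(8, -3)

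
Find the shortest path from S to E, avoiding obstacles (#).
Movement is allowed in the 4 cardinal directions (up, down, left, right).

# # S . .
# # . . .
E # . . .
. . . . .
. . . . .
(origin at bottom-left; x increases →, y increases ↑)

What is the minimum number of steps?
6
(one shortest path: (2, 4) → (2, 3) → (2, 2) → (2, 1) → (1, 1) → (0, 1) → (0, 2))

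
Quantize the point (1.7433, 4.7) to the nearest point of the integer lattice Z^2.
(2, 5)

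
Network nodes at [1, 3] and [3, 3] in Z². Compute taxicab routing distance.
2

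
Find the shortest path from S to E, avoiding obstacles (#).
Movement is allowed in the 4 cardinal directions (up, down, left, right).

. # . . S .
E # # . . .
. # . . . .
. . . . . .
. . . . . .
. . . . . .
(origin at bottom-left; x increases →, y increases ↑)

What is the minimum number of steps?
9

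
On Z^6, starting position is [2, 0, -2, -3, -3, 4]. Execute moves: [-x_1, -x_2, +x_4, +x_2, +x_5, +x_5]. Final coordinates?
(1, 0, -2, -2, -1, 4)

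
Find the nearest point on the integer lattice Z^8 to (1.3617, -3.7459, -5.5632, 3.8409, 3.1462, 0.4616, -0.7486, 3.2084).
(1, -4, -6, 4, 3, 0, -1, 3)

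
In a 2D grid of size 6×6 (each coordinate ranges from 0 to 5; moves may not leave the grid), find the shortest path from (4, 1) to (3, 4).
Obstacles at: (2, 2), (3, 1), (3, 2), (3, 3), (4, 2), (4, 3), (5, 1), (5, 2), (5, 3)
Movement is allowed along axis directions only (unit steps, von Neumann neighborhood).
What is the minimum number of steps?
10
(one shortest path: (4, 1) → (4, 0) → (3, 0) → (2, 0) → (1, 0) → (1, 1) → (1, 2) → (1, 3) → (2, 3) → (2, 4) → (3, 4))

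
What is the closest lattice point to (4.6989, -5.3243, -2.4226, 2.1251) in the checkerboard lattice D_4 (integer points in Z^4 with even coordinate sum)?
(5, -5, -2, 2)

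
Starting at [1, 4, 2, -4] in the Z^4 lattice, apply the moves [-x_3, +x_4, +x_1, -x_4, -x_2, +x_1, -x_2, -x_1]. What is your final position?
(2, 2, 1, -4)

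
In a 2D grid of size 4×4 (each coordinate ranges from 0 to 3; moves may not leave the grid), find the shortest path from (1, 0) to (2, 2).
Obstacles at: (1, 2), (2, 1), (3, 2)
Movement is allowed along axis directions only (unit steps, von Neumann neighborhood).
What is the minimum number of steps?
7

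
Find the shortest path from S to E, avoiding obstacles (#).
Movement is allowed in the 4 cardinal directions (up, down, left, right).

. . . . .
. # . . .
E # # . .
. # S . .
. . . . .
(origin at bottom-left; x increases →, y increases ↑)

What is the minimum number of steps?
5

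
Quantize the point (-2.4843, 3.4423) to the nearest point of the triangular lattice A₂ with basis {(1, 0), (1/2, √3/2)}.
(-2, 3.464)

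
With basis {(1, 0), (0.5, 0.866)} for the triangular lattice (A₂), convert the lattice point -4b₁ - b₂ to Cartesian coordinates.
(-4.5, -0.866)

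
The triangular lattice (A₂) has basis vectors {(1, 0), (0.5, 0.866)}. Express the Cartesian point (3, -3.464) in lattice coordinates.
5b₁ - 4b₂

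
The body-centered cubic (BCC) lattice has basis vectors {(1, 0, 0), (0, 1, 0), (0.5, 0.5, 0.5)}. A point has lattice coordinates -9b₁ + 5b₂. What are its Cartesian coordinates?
(-9, 5, 0)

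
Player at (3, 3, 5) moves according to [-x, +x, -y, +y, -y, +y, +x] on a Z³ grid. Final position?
(4, 3, 5)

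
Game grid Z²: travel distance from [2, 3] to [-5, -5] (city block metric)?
15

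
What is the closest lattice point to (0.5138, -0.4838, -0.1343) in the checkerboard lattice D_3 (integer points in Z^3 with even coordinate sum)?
(0, 0, 0)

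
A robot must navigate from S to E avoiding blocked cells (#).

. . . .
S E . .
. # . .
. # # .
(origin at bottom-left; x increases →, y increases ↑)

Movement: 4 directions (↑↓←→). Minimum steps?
1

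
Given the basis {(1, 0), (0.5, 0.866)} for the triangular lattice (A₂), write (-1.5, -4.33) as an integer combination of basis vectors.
b₁ - 5b₂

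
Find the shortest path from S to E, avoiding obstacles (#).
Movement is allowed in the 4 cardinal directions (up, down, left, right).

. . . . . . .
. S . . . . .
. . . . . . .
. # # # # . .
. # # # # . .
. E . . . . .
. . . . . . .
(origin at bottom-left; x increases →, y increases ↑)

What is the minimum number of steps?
6
(one shortest path: (1, 5) → (0, 5) → (0, 4) → (0, 3) → (0, 2) → (0, 1) → (1, 1))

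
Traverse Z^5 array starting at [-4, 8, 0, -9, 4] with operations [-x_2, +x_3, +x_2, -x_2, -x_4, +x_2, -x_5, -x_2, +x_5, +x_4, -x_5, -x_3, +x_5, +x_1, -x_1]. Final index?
(-4, 7, 0, -9, 4)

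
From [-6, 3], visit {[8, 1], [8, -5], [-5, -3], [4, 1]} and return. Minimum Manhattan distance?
44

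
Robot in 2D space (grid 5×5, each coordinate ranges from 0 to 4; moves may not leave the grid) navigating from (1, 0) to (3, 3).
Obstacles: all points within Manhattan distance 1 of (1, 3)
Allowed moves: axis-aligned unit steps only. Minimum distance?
5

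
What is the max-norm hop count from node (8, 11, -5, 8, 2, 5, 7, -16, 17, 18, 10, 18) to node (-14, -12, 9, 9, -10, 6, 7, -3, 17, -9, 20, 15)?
27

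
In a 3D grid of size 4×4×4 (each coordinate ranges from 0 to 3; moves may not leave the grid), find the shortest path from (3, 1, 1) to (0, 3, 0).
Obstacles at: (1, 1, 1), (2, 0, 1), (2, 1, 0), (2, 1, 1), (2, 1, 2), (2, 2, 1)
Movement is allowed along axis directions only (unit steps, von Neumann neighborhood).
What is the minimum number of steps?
6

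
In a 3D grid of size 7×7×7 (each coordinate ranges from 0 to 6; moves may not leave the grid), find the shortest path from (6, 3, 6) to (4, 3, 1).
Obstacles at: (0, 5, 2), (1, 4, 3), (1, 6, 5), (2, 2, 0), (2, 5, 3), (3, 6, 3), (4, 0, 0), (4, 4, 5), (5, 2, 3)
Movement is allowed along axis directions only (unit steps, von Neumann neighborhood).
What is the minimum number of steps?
7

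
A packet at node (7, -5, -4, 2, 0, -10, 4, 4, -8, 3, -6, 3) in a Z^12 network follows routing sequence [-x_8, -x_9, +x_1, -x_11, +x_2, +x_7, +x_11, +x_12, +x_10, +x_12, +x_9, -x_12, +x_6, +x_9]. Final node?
(8, -4, -4, 2, 0, -9, 5, 3, -7, 4, -6, 4)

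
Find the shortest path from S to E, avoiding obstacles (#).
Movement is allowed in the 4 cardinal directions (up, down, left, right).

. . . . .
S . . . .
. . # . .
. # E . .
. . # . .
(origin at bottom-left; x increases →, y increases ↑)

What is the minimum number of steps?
6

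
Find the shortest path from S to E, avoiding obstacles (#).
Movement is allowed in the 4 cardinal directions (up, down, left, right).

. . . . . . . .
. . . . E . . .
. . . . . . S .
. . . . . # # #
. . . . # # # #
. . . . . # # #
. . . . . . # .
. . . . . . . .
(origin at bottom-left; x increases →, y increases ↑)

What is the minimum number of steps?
3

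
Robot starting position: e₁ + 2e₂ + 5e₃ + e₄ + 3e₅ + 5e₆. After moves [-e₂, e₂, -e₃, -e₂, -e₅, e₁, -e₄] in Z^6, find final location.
(2, 1, 4, 0, 2, 5)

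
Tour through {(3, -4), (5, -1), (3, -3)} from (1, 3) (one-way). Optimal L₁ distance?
13
(one optimal route: (1, 3) → (5, -1) → (3, -3) → (3, -4))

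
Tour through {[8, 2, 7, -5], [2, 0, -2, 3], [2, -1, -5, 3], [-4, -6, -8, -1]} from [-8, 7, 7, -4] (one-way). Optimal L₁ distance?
69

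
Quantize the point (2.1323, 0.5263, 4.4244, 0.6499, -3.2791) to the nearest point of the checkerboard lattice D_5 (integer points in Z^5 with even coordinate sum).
(2, 0, 4, 1, -3)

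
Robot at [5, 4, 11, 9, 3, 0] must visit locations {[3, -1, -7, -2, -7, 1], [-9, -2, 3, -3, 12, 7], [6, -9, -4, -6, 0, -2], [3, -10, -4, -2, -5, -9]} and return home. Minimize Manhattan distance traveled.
198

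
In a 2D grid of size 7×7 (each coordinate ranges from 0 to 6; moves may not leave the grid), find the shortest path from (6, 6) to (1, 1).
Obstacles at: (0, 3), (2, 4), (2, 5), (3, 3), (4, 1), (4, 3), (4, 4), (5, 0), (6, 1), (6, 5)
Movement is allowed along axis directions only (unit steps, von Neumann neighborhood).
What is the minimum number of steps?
10
(one shortest path: (6, 6) → (5, 6) → (4, 6) → (3, 6) → (2, 6) → (1, 6) → (1, 5) → (1, 4) → (1, 3) → (1, 2) → (1, 1))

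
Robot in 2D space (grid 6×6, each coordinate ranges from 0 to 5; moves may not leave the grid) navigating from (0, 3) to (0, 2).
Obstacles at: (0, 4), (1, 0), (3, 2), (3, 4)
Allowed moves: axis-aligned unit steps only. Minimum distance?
1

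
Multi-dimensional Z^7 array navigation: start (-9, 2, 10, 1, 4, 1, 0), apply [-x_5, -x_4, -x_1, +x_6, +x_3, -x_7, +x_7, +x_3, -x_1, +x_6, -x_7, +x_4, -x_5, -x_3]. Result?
(-11, 2, 11, 1, 2, 3, -1)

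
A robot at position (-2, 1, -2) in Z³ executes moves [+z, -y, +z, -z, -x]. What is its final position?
(-3, 0, -1)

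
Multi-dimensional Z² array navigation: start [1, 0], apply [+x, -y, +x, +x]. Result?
(4, -1)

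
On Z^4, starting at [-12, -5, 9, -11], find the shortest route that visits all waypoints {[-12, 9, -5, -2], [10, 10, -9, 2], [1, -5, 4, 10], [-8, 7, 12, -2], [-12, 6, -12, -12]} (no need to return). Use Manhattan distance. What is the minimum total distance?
159
(one optimal route: (-12, -5, 9, -11) → (-8, 7, 12, -2) → (-12, 9, -5, -2) → (-12, 6, -12, -12) → (10, 10, -9, 2) → (1, -5, 4, 10))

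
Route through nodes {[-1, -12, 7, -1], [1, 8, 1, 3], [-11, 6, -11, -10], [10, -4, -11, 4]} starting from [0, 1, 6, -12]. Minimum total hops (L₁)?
137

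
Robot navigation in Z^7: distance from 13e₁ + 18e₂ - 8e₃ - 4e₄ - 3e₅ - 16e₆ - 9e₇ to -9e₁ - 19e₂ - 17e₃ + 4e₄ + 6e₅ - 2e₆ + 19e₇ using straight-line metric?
55.3082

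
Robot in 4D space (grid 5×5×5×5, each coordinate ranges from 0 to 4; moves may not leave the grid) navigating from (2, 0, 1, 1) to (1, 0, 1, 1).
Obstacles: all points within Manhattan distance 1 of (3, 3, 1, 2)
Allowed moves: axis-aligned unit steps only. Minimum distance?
1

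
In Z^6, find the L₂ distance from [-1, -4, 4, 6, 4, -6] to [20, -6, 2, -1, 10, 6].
26.0384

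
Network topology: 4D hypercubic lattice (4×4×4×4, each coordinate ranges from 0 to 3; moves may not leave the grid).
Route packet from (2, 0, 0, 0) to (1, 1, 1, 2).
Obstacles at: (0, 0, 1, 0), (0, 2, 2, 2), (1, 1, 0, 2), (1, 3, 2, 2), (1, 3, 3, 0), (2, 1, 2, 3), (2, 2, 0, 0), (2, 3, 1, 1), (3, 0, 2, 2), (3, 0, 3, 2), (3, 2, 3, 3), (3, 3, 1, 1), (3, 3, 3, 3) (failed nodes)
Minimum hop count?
5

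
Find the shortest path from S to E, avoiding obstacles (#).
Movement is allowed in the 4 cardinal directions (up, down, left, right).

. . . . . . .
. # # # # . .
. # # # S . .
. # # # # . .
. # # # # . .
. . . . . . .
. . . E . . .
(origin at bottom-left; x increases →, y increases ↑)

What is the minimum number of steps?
7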